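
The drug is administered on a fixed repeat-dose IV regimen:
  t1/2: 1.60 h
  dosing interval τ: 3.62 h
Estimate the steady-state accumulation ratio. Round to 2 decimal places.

k = ln2 / t½ = 0.693147 / 1.60 = 0.4332 h⁻¹
e^(−kτ) = e^(−0.4332 × 3.62) = 0.2084
Accumulation ratio R = 1 / (1 − e^(−kτ)) = 1 / (1 − 0.2084) = 1.263

1.26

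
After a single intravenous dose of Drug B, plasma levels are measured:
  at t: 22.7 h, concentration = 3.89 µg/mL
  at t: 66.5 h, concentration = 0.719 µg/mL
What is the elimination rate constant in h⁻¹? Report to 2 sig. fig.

k = ln(C₁/C₂) / (t₂ − t₁) = ln(3.89/0.719) / (66.5 − 22.7)
  = 1.688 / 43.80 = 0.03854 h⁻¹

0.039 h⁻¹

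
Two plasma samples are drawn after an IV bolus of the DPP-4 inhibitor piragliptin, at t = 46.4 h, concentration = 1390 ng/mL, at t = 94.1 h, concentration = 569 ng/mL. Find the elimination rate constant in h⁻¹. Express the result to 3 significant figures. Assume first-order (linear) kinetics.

k = ln(C₁/C₂) / (t₂ − t₁) = ln(1390/569) / (94.1 − 46.4)
  = 0.8932 / 47.70 = 0.01873 h⁻¹

0.0187 h⁻¹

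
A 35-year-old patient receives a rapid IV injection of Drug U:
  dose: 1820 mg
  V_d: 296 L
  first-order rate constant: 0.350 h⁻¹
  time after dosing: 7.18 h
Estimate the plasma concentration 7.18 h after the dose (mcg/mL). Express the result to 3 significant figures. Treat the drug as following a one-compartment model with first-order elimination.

C₀ = Dose / Vd = 1820 / 296 = 6.149 mg/L
C = C₀ · e^(−k·t) = 6.149 × e^(−0.3500 × 7.18)
  = 6.149 × 0.08102 = 0.4982 mg/L
(0.4982 mg/L = 0.4982 mcg/mL)

0.498 mcg/mL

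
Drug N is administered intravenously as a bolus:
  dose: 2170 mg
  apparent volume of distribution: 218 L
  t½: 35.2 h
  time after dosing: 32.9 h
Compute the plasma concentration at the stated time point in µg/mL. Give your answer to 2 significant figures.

5.2 µg/mL

C₀ = Dose / Vd = 2170 / 218 = 9.954 mg/L
k = ln2 / t½ = 0.693147 / 35.2 = 0.01969 h⁻¹
C = C₀ · e^(−k·t) = 9.954 × e^(−0.01969 × 32.9)
  = 9.954 × 0.5232 = 5.208 mg/L
(5.208 mg/L = 5.208 µg/mL)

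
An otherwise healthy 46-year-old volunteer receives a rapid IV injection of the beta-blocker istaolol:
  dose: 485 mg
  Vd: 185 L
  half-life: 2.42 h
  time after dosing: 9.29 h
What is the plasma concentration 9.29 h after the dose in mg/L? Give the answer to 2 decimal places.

0.18 mg/L

C₀ = Dose / Vd = 485.0 / 185 = 2.622 mg/L
k = ln2 / t½ = 0.693147 / 2.42 = 0.2864 h⁻¹
C = C₀ · e^(−k·t) = 2.622 × e^(−0.2864 × 9.29)
  = 2.622 × 0.06990 = 0.1833 mg/L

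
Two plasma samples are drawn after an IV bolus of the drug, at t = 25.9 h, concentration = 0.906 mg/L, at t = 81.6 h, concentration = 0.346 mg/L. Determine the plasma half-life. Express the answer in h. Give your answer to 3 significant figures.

k = ln(C₁/C₂) / (t₂ − t₁) = ln(0.906/0.346) / (81.6 − 25.9)
  = 0.9626 / 55.70 = 0.01728 h⁻¹
t½ = ln2 / k = 0.693147 / 0.01728 = 40.11 h

40.1 h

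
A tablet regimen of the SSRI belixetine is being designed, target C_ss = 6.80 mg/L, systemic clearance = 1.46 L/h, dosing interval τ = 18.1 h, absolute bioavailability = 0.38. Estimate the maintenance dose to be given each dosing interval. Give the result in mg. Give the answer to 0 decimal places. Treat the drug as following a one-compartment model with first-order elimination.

At steady state, F × (Dose/τ) = Css × CL.
Dose = Css × CL × τ / F = 6.80 × 1.460 × 18.1 / 0.38 = 472.9 mg

473 mg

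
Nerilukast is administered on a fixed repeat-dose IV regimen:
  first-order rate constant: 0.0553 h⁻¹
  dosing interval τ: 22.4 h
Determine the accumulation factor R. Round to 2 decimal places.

e^(−kτ) = e^(−0.05530 × 22.4) = 0.2898
Accumulation ratio R = 1 / (1 − e^(−kτ)) = 1 / (1 − 0.2898) = 1.408

1.41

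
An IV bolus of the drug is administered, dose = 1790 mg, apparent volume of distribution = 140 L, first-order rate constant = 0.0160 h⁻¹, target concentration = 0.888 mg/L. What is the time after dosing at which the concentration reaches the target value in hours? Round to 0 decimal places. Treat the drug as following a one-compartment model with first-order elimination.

C₀ = Dose / Vd = 1790 / 140 = 12.79 mg/L
t = ln(C₀ / C) / k = ln(12.79 / 0.888) / 0.01600
  = ln(14.40) / 0.01600 = 2.667 / 0.01600 = 166.7 h

167 h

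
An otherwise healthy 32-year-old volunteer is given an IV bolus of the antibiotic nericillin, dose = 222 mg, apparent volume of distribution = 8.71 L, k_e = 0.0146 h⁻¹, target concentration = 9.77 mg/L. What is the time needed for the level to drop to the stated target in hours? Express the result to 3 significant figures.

C₀ = Dose / Vd = 222.0 / 8.71 = 25.49 mg/L
t = ln(C₀ / C) / k = ln(25.49 / 9.77) / 0.01460
  = ln(2.609) / 0.01460 = 0.9590 / 0.01460 = 65.68 h

65.7 h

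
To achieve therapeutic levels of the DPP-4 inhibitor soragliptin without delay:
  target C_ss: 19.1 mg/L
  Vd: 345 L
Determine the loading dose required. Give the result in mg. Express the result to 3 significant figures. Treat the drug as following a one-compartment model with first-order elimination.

LD = Css × Vd = 19.1 × 345 = 6590 mg

6590 mg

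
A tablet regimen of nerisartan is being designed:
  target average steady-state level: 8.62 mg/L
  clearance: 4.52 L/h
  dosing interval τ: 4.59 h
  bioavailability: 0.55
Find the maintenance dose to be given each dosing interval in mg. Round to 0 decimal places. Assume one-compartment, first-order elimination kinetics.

At steady state, F × (Dose/τ) = Css × CL.
Dose = Css × CL × τ / F = 8.62 × 4.520 × 4.59 / 0.55 = 325.2 mg

325 mg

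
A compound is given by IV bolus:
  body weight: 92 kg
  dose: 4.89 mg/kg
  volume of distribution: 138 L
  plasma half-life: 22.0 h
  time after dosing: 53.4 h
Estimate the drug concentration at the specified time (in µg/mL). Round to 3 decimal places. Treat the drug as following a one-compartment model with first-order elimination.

0.606 µg/mL

Total dose = 4.89 × 92 = 449.9 mg
C₀ = Dose / Vd = 449.9 / 138 = 3.260 mg/L
k = ln2 / t½ = 0.693147 / 22.0 = 0.03151 h⁻¹
C = C₀ · e^(−k·t) = 3.260 × e^(−0.03151 × 53.4)
  = 3.260 × 0.1859 = 0.6060 mg/L
(0.6060 mg/L = 0.6060 µg/mL)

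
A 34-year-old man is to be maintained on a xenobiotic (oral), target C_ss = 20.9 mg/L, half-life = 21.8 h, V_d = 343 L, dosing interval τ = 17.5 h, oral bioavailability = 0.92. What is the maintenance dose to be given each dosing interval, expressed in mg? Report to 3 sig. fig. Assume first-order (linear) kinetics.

4340 mg

k = ln2 / t½ = 0.693147 / 21.8 = 0.03180 h⁻¹
CL = k × Vd = 0.03180 × 343 = 10.91 L/h
At steady state, F × (Dose/τ) = Css × CL.
Dose = Css × CL × τ / F = 20.9 × 10.91 × 17.5 / 0.92 = 4337 mg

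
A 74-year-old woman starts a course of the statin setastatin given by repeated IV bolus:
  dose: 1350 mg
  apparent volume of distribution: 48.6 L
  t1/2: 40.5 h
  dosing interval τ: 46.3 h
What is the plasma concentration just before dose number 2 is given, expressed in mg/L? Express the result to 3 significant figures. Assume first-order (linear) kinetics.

12.6 mg/L

C₀ per dose = Dose / Vd = 1350 / 48.6 = 27.78 mg/L
k = ln2 / t½ = 0.693147 / 40.5 = 0.01711 h⁻¹
Fraction remaining after one interval: r = e^(−kτ) = e^(−0.01711 × 46.3) = 0.4529
Before dose 2, 1 dose has been given (aged 1τ).
C_trough = C₀ × r = 27.78 × 0.4529 = 12.58 mg/L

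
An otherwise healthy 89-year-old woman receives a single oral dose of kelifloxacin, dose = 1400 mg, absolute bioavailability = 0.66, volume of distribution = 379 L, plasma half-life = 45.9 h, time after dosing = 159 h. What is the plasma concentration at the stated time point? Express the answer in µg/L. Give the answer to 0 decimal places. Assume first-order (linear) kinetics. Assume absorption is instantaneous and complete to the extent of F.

221 µg/L

Amount reaching circulation = F × Dose = 0.66 × 1400 = 924.0 mg
C₀ = F·Dose / Vd = 924.0 / 379 = 2.438 mg/L
k = ln2 / t½ = 0.693147 / 45.9 = 0.01510 h⁻¹
C = C₀ · e^(−k·t) = 2.438 × e^(−0.01510 × 159)
  = 2.438 × 0.09064 = 0.2210 mg/L
Convert: 0.2210 mg/L × 1000 = 221.0 µg/L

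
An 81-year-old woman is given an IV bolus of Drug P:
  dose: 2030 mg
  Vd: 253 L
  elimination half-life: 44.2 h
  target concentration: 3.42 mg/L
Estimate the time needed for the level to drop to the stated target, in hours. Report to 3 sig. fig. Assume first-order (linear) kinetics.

54.4 h

C₀ = Dose / Vd = 2030 / 253 = 8.024 mg/L
k = ln2 / t½ = 0.693147 / 44.2 = 0.01568 h⁻¹
t = ln(C₀ / C) / k = ln(8.024 / 3.42) / 0.01568
  = ln(2.346) / 0.01568 = 0.8527 / 0.01568 = 54.38 h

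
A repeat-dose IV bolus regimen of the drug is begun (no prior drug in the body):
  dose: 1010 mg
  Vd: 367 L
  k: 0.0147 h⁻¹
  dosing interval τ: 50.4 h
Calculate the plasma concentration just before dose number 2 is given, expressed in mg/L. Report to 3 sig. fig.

1.31 mg/L

C₀ per dose = Dose / Vd = 1010 / 367 = 2.752 mg/L
Fraction remaining after one interval: r = e^(−kτ) = e^(−0.01470 × 50.4) = 0.4767
Before dose 2, 1 dose has been given (aged 1τ).
C_trough = C₀ × r = 2.752 × 0.4767 = 1.312 mg/L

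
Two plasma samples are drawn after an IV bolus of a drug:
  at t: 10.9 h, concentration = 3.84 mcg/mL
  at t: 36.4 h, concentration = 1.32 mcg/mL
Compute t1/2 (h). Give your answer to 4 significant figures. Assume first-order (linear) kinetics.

k = ln(C₁/C₂) / (t₂ − t₁) = ln(3.84/1.32) / (36.4 − 10.9)
  = 1.068 / 25.50 = 0.04188 h⁻¹
t½ = ln2 / k = 0.693147 / 0.04188 = 16.55 h

16.55 h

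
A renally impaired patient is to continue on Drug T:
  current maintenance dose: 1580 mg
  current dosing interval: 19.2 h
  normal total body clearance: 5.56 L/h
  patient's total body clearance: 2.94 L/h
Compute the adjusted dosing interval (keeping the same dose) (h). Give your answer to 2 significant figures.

36 h

To keep the same average steady-state level, dosing rate must scale with clearance.
CL ratio = 2.94 / 5.56 = 0.5288
New interval (same dose) = 19.2 / 0.5288 = 36.31 h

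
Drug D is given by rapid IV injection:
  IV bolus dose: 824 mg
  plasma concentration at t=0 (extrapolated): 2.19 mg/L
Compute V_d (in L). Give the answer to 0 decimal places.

376 L

Vd = Dose / C₀ = 824.0 / 2.19 = 376.3 L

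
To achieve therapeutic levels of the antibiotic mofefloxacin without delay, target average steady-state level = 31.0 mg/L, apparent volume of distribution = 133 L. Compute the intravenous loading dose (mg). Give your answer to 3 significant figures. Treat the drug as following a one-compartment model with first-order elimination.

LD = Css × Vd = 31.0 × 133 = 4123 mg

4120 mg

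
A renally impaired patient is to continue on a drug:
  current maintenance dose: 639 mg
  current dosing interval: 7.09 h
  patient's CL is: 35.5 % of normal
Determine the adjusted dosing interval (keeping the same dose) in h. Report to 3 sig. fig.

To keep the same average steady-state level, dosing rate must scale with clearance.
CL ratio = 35.5 / 100 = 0.3550
New interval (same dose) = 7.09 / 0.3550 = 19.97 h

20.0 h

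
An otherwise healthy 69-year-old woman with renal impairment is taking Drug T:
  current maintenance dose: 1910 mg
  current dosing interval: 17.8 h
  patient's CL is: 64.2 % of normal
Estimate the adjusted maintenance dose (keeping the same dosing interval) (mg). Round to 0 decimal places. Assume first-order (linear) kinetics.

To keep the same average steady-state level, dosing rate must scale with clearance.
CL ratio = 64.2 / 100 = 0.6420
New dose (same interval) = 1910 × 0.6420 = 1226 mg

1226 mg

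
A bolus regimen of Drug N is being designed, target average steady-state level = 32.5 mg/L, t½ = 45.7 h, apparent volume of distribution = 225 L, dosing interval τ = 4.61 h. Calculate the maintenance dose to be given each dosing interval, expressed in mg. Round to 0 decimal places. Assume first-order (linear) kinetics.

511 mg

k = ln2 / t½ = 0.693147 / 45.7 = 0.01517 h⁻¹
CL = k × Vd = 0.01517 × 225 = 3.413 L/h
At steady state, Dose/τ = Css × CL.
Dose = Css × CL × τ = 32.5 × 3.413 × 4.61 = 511.4 mg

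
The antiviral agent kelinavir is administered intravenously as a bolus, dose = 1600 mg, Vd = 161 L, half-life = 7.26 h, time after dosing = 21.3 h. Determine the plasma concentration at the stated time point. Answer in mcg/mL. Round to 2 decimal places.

C₀ = Dose / Vd = 1600 / 161 = 9.938 mg/L
k = ln2 / t½ = 0.693147 / 7.26 = 0.09547 h⁻¹
C = C₀ · e^(−k·t) = 9.938 × e^(−0.09547 × 21.3)
  = 9.938 × 0.1309 = 1.301 mg/L
(1.301 mg/L = 1.301 mcg/mL)

1.30 mcg/mL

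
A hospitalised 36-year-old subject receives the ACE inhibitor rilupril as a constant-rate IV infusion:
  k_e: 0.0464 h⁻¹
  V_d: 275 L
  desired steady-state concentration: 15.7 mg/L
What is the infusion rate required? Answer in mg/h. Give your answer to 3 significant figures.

CL = k × Vd = 0.04640 × 275 = 12.76 L/h
At steady state, infusion rate R₀ = Css × CL = 15.7 × 12.76 = 200.3 mg/h

200 mg/h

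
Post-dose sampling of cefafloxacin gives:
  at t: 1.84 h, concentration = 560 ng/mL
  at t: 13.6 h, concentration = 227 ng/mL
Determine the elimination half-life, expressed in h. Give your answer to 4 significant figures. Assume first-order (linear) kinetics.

k = ln(C₁/C₂) / (t₂ − t₁) = ln(560/227) / (13.6 − 1.84)
  = 0.9030 / 11.76 = 0.07679 h⁻¹
t½ = ln2 / k = 0.693147 / 0.07679 = 9.027 h

9.027 h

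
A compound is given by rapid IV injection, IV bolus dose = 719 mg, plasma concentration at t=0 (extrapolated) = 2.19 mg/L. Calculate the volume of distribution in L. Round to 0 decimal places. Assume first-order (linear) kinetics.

328 L

Vd = Dose / C₀ = 719.0 / 2.19 = 328.3 L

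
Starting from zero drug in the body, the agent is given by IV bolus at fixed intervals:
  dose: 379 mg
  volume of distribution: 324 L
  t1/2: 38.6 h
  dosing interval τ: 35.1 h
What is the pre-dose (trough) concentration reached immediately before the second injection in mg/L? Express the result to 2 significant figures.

C₀ per dose = Dose / Vd = 379 / 324 = 1.170 mg/L
k = ln2 / t½ = 0.693147 / 38.6 = 0.01796 h⁻¹
Fraction remaining after one interval: r = e^(−kτ) = e^(−0.01796 × 35.1) = 0.5324
Before dose 2, 1 dose has been given (aged 1τ).
C_trough = C₀ × r = 1.170 × 0.5324 = 0.6229 mg/L

0.62 mg/L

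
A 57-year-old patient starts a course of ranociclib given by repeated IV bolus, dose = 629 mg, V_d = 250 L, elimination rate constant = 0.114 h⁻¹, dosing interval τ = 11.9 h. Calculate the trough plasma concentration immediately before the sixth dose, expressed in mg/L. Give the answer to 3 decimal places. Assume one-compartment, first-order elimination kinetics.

0.872 mg/L

C₀ per dose = Dose / Vd = 629 / 250 = 2.516 mg/L
Fraction remaining after one interval: r = e^(−kτ) = e^(−0.1140 × 11.9) = 0.2575
Before dose 6, 5 doses have been given (aged 1τ, 2τ, 3τ, 4τ, 5τ).
C_trough = C₀ × (r + r² + … + r^5) = C₀ × r(1−r^5)/(1−r)
        = 2.516 × 0.2575 × (1 − 0.001132) / (1 − 0.2575) = 0.8716 mg/L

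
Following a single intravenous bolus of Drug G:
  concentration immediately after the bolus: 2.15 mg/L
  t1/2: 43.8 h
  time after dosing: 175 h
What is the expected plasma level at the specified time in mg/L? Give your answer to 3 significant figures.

0.135 mg/L

k = ln2 / t½ = 0.693147 / 43.8 = 0.01583 h⁻¹
C = C₀ · e^(−k·t) = 2.150 × e^(−0.01583 × 175)
  = 2.150 × 0.06265 = 0.1347 mg/L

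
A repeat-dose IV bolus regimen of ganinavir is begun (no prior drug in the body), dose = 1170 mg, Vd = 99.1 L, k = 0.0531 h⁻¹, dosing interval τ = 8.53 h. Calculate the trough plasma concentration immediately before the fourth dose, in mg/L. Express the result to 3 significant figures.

C₀ per dose = Dose / Vd = 1170 / 99.1 = 11.81 mg/L
Fraction remaining after one interval: r = e^(−kτ) = e^(−0.05310 × 8.53) = 0.6358
Before dose 4, 3 doses have been given (aged 1τ, 2τ, 3τ).
C_trough = C₀ × (r + r² + … + r^3) = C₀ × r(1−r^3)/(1−r)
        = 11.81 × 0.6358 × (1 − 0.2570) / (1 − 0.6358) = 15.32 mg/L

15.3 mg/L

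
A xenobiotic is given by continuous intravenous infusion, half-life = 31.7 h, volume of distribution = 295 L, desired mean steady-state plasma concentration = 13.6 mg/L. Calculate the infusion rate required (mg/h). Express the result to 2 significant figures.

k = ln2 / t½ = 0.693147 / 31.7 = 0.02187 h⁻¹
CL = k × Vd = 0.02187 × 295 = 6.452 L/h
At steady state, infusion rate R₀ = Css × CL = 13.6 × 6.452 = 87.75 mg/h

88 mg/h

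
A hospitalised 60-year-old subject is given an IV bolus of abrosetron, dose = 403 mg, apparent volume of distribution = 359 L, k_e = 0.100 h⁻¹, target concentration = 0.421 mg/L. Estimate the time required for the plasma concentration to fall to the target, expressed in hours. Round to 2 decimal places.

9.81 h

C₀ = Dose / Vd = 403.0 / 359 = 1.123 mg/L
t = ln(C₀ / C) / k = ln(1.123 / 0.421) / 0.1000
  = ln(2.667) / 0.1000 = 0.9810 / 0.1000 = 9.810 h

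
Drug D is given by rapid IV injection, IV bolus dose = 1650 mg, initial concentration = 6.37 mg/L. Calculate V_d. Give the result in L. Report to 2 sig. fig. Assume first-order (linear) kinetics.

Vd = Dose / C₀ = 1650 / 6.37 = 259.0 L

260 L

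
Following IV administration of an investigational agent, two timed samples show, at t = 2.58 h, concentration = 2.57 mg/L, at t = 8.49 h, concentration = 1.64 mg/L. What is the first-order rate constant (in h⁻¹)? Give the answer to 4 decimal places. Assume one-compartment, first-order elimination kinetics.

0.0760 h⁻¹

k = ln(C₁/C₂) / (t₂ − t₁) = ln(2.57/1.64) / (8.49 − 2.58)
  = 0.4492 / 5.910 = 0.07601 h⁻¹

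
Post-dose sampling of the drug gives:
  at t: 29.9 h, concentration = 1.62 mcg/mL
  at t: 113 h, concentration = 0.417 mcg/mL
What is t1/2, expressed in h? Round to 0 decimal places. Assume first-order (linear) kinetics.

k = ln(C₁/C₂) / (t₂ − t₁) = ln(1.62/0.417) / (113 − 29.9)
  = 1.357 / 83.10 = 0.01633 h⁻¹
t½ = ln2 / k = 0.693147 / 0.01633 = 42.45 h

42 h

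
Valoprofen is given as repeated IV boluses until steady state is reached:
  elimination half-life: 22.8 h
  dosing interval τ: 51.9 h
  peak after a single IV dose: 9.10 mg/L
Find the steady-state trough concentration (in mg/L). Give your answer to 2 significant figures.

k = ln2 / t½ = 0.693147 / 22.8 = 0.03040 h⁻¹
e^(−kτ) = e^(−0.03040 × 51.9) = 0.2064
Accumulation ratio R = 1 / (1 − e^(−kτ)) = 1 / (1 − 0.2064) = 1.260
Steady-state trough = C₀ × R × e^(−kτ) = 9.10 × 1.260 × 0.2064 = 2.367 mg/L

2.4 mg/L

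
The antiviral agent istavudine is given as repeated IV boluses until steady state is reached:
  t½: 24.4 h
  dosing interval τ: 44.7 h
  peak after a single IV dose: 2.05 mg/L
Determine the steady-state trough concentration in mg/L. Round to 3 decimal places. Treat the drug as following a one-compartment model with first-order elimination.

k = ln2 / t½ = 0.693147 / 24.4 = 0.02841 h⁻¹
e^(−kτ) = e^(−0.02841 × 44.7) = 0.2809
Accumulation ratio R = 1 / (1 − e^(−kτ)) = 1 / (1 − 0.2809) = 1.391
Steady-state trough = C₀ × R × e^(−kτ) = 2.05 × 1.391 × 0.2809 = 0.8010 mg/L

0.801 mg/L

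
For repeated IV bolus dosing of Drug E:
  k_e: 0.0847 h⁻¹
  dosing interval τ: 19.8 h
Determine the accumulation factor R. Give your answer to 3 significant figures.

1.23

e^(−kτ) = e^(−0.08470 × 19.8) = 0.1869
Accumulation ratio R = 1 / (1 − e^(−kτ)) = 1 / (1 − 0.1869) = 1.230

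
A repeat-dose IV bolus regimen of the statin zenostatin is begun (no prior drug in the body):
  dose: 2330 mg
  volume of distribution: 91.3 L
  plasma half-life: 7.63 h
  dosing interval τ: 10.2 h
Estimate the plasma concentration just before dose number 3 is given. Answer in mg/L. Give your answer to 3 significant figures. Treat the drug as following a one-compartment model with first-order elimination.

C₀ per dose = Dose / Vd = 2330 / 91.3 = 25.52 mg/L
k = ln2 / t½ = 0.693147 / 7.63 = 0.09084 h⁻¹
Fraction remaining after one interval: r = e^(−kτ) = e^(−0.09084 × 10.2) = 0.3959
Before dose 3, 2 doses have been given (aged 1τ, 2τ).
C_trough = C₀ × (r + r²) = 25.52 × (0.3959 + 0.1567) = 14.10 mg/L

14.1 mg/L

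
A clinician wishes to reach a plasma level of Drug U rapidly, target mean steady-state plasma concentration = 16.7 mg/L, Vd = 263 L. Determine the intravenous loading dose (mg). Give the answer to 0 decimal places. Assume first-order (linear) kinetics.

4392 mg

LD = Css × Vd = 16.7 × 263 = 4392 mg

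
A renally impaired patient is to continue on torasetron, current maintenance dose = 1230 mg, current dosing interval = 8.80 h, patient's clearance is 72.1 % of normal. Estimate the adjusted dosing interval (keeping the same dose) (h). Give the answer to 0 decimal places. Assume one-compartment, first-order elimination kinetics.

To keep the same average steady-state level, dosing rate must scale with clearance.
CL ratio = 72.1 / 100 = 0.7210
New interval (same dose) = 8.80 / 0.7210 = 12.21 h

12 h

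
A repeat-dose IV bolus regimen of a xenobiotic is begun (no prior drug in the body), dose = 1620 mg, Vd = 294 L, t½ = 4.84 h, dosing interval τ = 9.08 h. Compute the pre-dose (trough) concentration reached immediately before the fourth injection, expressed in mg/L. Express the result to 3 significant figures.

2.02 mg/L

C₀ per dose = Dose / Vd = 1620 / 294 = 5.510 mg/L
k = ln2 / t½ = 0.693147 / 4.84 = 0.1432 h⁻¹
Fraction remaining after one interval: r = e^(−kτ) = e^(−0.1432 × 9.08) = 0.2725
Before dose 4, 3 doses have been given (aged 1τ, 2τ, 3τ).
C_trough = C₀ × (r + r² + … + r^3) = C₀ × r(1−r^3)/(1−r)
        = 5.510 × 0.2725 × (1 − 0.02023) / (1 − 0.2725) = 2.022 mg/L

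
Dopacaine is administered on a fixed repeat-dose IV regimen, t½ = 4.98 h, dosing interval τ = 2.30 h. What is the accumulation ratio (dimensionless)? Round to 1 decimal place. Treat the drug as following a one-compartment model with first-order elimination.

3.7

k = ln2 / t½ = 0.693147 / 4.98 = 0.1392 h⁻¹
e^(−kτ) = e^(−0.1392 × 2.30) = 0.7260
Accumulation ratio R = 1 / (1 − e^(−kτ)) = 1 / (1 − 0.7260) = 3.650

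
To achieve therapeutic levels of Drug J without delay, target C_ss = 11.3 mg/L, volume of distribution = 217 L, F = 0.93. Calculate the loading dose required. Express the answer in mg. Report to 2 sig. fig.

2600 mg

LD = Css × Vd / F = 11.3 × 217 / 0.93 = 2637 mg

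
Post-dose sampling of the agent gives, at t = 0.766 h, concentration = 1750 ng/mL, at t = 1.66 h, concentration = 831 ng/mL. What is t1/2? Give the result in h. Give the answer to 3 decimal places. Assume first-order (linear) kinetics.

0.832 h

k = ln(C₁/C₂) / (t₂ − t₁) = ln(1750/831) / (1.66 − 0.766)
  = 0.7447 / 0.8940 = 0.8330 h⁻¹
t½ = ln2 / k = 0.693147 / 0.8330 = 0.8321 h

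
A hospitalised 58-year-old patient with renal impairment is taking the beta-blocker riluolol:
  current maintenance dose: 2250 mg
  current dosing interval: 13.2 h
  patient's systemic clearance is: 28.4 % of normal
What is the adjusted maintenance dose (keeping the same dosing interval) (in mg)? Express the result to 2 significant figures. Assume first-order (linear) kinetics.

To keep the same average steady-state level, dosing rate must scale with clearance.
CL ratio = 28.4 / 100 = 0.2840
New dose (same interval) = 2250 × 0.2840 = 639.0 mg

640 mg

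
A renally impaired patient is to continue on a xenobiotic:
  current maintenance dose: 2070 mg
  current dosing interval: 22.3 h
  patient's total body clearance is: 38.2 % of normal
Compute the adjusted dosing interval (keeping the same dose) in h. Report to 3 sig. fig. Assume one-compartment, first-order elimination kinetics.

To keep the same average steady-state level, dosing rate must scale with clearance.
CL ratio = 38.2 / 100 = 0.3820
New interval (same dose) = 22.3 / 0.3820 = 58.38 h

58.4 h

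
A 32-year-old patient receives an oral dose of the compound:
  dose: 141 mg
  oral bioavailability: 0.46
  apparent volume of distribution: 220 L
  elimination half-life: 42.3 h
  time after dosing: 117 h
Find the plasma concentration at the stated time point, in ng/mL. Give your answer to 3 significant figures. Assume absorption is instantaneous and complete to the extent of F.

43.3 ng/mL

Amount reaching circulation = F × Dose = 0.46 × 141.0 = 64.86 mg
C₀ = F·Dose / Vd = 64.86 / 220 = 0.2948 mg/L
k = ln2 / t½ = 0.693147 / 42.3 = 0.01639 h⁻¹
C = C₀ · e^(−k·t) = 0.2948 × e^(−0.01639 × 117)
  = 0.2948 × 0.1470 = 0.04334 mg/L
Convert: 0.04334 mg/L × 1000 = 43.34 ng/mL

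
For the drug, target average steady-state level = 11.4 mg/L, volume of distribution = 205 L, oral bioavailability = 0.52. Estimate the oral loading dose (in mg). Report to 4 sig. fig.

4494 mg

LD = Css × Vd / F = 11.4 × 205 / 0.52 = 4494 mg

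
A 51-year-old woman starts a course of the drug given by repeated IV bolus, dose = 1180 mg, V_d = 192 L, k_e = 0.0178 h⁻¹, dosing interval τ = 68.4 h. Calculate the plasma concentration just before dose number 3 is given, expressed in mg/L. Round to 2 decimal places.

2.36 mg/L

C₀ per dose = Dose / Vd = 1180 / 192 = 6.146 mg/L
Fraction remaining after one interval: r = e^(−kτ) = e^(−0.01780 × 68.4) = 0.2960
Before dose 3, 2 doses have been given (aged 1τ, 2τ).
C_trough = C₀ × (r + r²) = 6.146 × (0.2960 + 0.08762) = 2.358 mg/L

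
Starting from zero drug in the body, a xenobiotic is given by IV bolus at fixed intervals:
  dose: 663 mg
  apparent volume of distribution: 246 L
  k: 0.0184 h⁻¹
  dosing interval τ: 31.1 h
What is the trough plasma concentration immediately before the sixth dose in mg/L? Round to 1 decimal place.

C₀ per dose = Dose / Vd = 663 / 246 = 2.695 mg/L
Fraction remaining after one interval: r = e^(−kτ) = e^(−0.01840 × 31.1) = 0.5643
Before dose 6, 5 doses have been given (aged 1τ, 2τ, 3τ, 4τ, 5τ).
C_trough = C₀ × (r + r² + … + r^5) = C₀ × r(1−r^5)/(1−r)
        = 2.695 × 0.5643 × (1 − 0.05722) / (1 − 0.5643) = 3.291 mg/L

3.3 mg/L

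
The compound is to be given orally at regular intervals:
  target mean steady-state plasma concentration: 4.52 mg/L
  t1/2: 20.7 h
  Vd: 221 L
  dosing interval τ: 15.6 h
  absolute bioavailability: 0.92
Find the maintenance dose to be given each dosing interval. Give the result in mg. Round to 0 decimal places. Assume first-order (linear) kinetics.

k = ln2 / t½ = 0.693147 / 20.7 = 0.03349 h⁻¹
CL = k × Vd = 0.03349 × 221 = 7.401 L/h
At steady state, F × (Dose/τ) = Css × CL.
Dose = Css × CL × τ / F = 4.52 × 7.401 × 15.6 / 0.92 = 567.2 mg

567 mg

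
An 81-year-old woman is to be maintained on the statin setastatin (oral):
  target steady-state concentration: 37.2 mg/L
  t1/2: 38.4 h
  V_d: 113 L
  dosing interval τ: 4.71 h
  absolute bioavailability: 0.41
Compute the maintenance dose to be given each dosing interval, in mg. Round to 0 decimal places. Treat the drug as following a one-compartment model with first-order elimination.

k = ln2 / t½ = 0.693147 / 38.4 = 0.01805 h⁻¹
CL = k × Vd = 0.01805 × 113 = 2.040 L/h
At steady state, F × (Dose/τ) = Css × CL.
Dose = Css × CL × τ / F = 37.2 × 2.040 × 4.71 / 0.41 = 871.8 mg

872 mg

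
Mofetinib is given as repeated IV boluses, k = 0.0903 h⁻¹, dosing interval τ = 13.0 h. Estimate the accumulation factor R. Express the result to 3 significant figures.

e^(−kτ) = e^(−0.09030 × 13.0) = 0.3092
Accumulation ratio R = 1 / (1 − e^(−kτ)) = 1 / (1 − 0.3092) = 1.448

1.45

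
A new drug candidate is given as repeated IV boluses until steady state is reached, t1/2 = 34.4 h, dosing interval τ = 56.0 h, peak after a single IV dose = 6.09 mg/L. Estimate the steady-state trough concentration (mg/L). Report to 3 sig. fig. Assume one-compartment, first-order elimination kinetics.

k = ln2 / t½ = 0.693147 / 34.4 = 0.02015 h⁻¹
e^(−kτ) = e^(−0.02015 × 56.0) = 0.3236
Accumulation ratio R = 1 / (1 − e^(−kτ)) = 1 / (1 − 0.3236) = 1.478
Steady-state trough = C₀ × R × e^(−kτ) = 6.09 × 1.478 × 0.3236 = 2.913 mg/L

2.91 mg/L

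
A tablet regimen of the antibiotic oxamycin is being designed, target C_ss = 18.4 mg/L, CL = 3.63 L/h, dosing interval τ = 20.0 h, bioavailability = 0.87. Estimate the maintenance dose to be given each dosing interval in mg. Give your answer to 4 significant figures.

At steady state, F × (Dose/τ) = Css × CL.
Dose = Css × CL × τ / F = 18.4 × 3.630 × 20.0 / 0.87 = 1535 mg

1535 mg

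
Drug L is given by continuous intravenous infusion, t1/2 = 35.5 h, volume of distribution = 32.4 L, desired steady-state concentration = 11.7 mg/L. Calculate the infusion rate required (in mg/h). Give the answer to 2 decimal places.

k = ln2 / t½ = 0.693147 / 35.5 = 0.01953 h⁻¹
CL = k × Vd = 0.01953 × 32.4 = 0.6328 L/h
At steady state, infusion rate R₀ = Css × CL = 11.7 × 0.6328 = 7.404 mg/h

7.40 mg/h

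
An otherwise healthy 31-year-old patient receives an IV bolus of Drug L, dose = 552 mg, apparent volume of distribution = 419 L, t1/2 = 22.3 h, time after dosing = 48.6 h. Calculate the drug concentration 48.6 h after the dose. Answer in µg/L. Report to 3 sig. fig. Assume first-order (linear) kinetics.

291 µg/L

C₀ = Dose / Vd = 552.0 / 419 = 1.317 mg/L
k = ln2 / t½ = 0.693147 / 22.3 = 0.03108 h⁻¹
C = C₀ · e^(−k·t) = 1.317 × e^(−0.03108 × 48.6)
  = 1.317 × 0.2208 = 0.2908 mg/L
Convert: 0.2908 mg/L × 1000 = 290.8 µg/L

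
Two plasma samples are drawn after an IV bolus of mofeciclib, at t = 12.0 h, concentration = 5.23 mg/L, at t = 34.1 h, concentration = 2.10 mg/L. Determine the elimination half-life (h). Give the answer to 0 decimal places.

17 h

k = ln(C₁/C₂) / (t₂ − t₁) = ln(5.23/2.10) / (34.1 − 12.0)
  = 0.9125 / 22.10 = 0.04129 h⁻¹
t½ = ln2 / k = 0.693147 / 0.04129 = 16.79 h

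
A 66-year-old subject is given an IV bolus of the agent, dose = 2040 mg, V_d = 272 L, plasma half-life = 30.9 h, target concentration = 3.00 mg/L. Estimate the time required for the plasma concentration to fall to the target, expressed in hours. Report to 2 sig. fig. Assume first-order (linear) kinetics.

C₀ = Dose / Vd = 2040 / 272 = 7.500 mg/L
k = ln2 / t½ = 0.693147 / 30.9 = 0.02243 h⁻¹
t = ln(C₀ / C) / k = ln(7.500 / 3.00) / 0.02243
  = ln(2.500) / 0.02243 = 0.9163 / 0.02243 = 40.85 h

41 h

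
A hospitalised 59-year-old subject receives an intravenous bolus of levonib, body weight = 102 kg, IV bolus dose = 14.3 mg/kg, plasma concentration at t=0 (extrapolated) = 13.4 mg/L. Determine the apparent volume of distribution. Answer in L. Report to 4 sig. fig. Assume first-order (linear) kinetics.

108.9 L

Dose = 14.3 × 102 = 1459 mg
Vd = Dose / C₀ = 1459 / 13.4 = 108.9 L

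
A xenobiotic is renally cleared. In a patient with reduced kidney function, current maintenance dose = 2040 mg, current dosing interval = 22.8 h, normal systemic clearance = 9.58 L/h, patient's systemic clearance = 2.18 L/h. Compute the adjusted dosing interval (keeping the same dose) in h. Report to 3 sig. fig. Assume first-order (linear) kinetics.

100 h

To keep the same average steady-state level, dosing rate must scale with clearance.
CL ratio = 2.18 / 9.58 = 0.2276
New interval (same dose) = 22.8 / 0.2276 = 100.2 h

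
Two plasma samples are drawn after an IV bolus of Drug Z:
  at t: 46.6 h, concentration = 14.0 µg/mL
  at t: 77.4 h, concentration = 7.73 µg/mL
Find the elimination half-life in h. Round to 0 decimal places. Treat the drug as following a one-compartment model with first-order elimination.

k = ln(C₁/C₂) / (t₂ − t₁) = ln(14.0/7.73) / (77.4 − 46.6)
  = 0.5939 / 30.80 = 0.01928 h⁻¹
t½ = ln2 / k = 0.693147 / 0.01928 = 35.95 h

36 h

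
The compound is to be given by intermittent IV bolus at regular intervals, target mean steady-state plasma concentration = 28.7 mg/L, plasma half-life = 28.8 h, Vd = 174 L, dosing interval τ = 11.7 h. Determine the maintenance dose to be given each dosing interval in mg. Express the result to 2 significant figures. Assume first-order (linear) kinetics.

1400 mg

k = ln2 / t½ = 0.693147 / 28.8 = 0.02407 h⁻¹
CL = k × Vd = 0.02407 × 174 = 4.188 L/h
At steady state, Dose/τ = Css × CL.
Dose = Css × CL × τ = 28.7 × 4.188 × 11.7 = 1406 mg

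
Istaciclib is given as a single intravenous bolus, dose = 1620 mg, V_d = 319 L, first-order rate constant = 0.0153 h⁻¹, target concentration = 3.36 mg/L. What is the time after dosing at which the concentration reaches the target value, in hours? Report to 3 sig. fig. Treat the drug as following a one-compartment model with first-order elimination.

C₀ = Dose / Vd = 1620 / 319 = 5.078 mg/L
t = ln(C₀ / C) / k = ln(5.078 / 3.36) / 0.01530
  = ln(1.511) / 0.01530 = 0.4128 / 0.01530 = 26.98 h

27.0 h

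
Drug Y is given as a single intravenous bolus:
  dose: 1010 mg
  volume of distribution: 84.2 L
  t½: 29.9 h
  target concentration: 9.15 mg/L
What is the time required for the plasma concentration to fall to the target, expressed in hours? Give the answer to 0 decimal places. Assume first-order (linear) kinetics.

12 h

C₀ = Dose / Vd = 1010 / 84.2 = 12.00 mg/L
k = ln2 / t½ = 0.693147 / 29.9 = 0.02318 h⁻¹
t = ln(C₀ / C) / k = ln(12.00 / 9.15) / 0.02318
  = ln(1.311) / 0.02318 = 0.2708 / 0.02318 = 11.68 h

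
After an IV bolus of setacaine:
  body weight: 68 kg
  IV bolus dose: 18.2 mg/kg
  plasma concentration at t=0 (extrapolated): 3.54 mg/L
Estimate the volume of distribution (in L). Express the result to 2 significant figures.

350 L

Dose = 18.2 × 68 = 1238 mg
Vd = Dose / C₀ = 1238 / 3.54 = 349.7 L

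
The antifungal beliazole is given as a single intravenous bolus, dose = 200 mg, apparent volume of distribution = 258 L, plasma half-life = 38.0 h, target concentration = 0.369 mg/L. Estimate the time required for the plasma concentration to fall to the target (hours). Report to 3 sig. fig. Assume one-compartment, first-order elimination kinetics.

40.7 h

C₀ = Dose / Vd = 200.0 / 258 = 0.7752 mg/L
k = ln2 / t½ = 0.693147 / 38.0 = 0.01824 h⁻¹
t = ln(C₀ / C) / k = ln(0.7752 / 0.369) / 0.01824
  = ln(2.101) / 0.01824 = 0.7424 / 0.01824 = 40.70 h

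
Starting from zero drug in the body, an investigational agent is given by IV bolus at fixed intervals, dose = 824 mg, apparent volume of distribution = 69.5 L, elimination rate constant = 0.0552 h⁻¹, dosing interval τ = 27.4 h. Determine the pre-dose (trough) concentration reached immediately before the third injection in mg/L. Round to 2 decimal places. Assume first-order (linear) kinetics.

C₀ per dose = Dose / Vd = 824 / 69.5 = 11.86 mg/L
Fraction remaining after one interval: r = e^(−kτ) = e^(−0.05520 × 27.4) = 0.2204
Before dose 3, 2 doses have been given (aged 1τ, 2τ).
C_trough = C₀ × (r + r²) = 11.86 × (0.2204 + 0.04858) = 3.190 mg/L

3.19 mg/L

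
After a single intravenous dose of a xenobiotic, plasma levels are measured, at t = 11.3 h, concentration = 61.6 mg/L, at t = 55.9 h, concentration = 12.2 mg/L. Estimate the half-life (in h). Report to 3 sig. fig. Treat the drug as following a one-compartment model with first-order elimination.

19.1 h

k = ln(C₁/C₂) / (t₂ − t₁) = ln(61.6/12.2) / (55.9 − 11.3)
  = 1.619 / 44.60 = 0.03630 h⁻¹
t½ = ln2 / k = 0.693147 / 0.03630 = 19.09 h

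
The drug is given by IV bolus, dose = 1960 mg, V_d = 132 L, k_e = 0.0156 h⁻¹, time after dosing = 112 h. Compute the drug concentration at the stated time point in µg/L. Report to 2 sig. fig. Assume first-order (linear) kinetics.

2600 µg/L

C₀ = Dose / Vd = 1960 / 132 = 14.85 mg/L
C = C₀ · e^(−k·t) = 14.85 × e^(−0.01560 × 112)
  = 14.85 × 0.1743 = 2.588 mg/L
Convert: 2.588 mg/L × 1000 = 2588 µg/L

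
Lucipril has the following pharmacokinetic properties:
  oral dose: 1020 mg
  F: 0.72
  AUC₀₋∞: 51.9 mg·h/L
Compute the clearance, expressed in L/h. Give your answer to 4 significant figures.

14.15 L/h

CL = F·Dose / AUC = 0.72 × 1020 / 51.9 = 14.15 L/h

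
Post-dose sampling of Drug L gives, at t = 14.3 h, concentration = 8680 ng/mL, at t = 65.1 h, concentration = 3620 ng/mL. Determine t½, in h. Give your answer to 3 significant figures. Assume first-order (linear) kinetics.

k = ln(C₁/C₂) / (t₂ − t₁) = ln(8680/3620) / (65.1 − 14.3)
  = 0.8745 / 50.80 = 0.01721 h⁻¹
t½ = ln2 / k = 0.693147 / 0.01721 = 40.28 h

40.3 h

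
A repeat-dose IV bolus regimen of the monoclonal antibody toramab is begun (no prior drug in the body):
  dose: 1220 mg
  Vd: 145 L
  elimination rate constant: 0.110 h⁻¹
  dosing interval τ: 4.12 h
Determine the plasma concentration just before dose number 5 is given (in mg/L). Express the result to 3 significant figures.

12.3 mg/L

C₀ per dose = Dose / Vd = 1220 / 145 = 8.414 mg/L
Fraction remaining after one interval: r = e^(−kτ) = e^(−0.1100 × 4.12) = 0.6356
Before dose 5, 4 doses have been given (aged 1τ, 2τ, 3τ, 4τ).
C_trough = C₀ × (r + r² + … + r^4) = C₀ × r(1−r^4)/(1−r)
        = 8.414 × 0.6356 × (1 − 0.1632) / (1 − 0.6356) = 12.28 mg/L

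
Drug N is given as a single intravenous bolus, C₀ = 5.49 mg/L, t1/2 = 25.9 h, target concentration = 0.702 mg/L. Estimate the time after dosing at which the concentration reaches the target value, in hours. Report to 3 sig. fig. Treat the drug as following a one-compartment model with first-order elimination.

76.9 h

k = ln2 / t½ = 0.693147 / 25.9 = 0.02676 h⁻¹
t = ln(C₀ / C) / k = ln(5.490 / 0.702) / 0.02676
  = ln(7.821) / 0.02676 = 2.057 / 0.02676 = 76.87 h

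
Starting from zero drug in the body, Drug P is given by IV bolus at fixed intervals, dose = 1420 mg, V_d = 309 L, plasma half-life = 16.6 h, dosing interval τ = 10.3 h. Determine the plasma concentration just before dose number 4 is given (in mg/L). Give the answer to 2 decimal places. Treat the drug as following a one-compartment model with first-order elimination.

C₀ per dose = Dose / Vd = 1420 / 309 = 4.595 mg/L
k = ln2 / t½ = 0.693147 / 16.6 = 0.04176 h⁻¹
Fraction remaining after one interval: r = e^(−kτ) = e^(−0.04176 × 10.3) = 0.6504
Before dose 4, 3 doses have been given (aged 1τ, 2τ, 3τ).
C_trough = C₀ × (r + r² + … + r^3) = C₀ × r(1−r^3)/(1−r)
        = 4.595 × 0.6504 × (1 − 0.2751) / (1 − 0.6504) = 6.197 mg/L

6.20 mg/L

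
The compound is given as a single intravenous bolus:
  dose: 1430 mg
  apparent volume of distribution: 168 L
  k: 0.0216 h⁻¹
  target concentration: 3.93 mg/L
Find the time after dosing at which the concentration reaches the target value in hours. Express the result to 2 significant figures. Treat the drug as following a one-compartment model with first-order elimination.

C₀ = Dose / Vd = 1430 / 168 = 8.512 mg/L
t = ln(C₀ / C) / k = ln(8.512 / 3.93) / 0.02160
  = ln(2.166) / 0.02160 = 0.7729 / 0.02160 = 35.78 h

36 h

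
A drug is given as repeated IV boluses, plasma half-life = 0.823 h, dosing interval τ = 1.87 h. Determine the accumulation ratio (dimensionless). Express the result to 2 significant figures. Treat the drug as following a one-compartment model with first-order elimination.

k = ln2 / t½ = 0.693147 / 0.823 = 0.8422 h⁻¹
e^(−kτ) = e^(−0.8422 × 1.87) = 0.2070
Accumulation ratio R = 1 / (1 − e^(−kτ)) = 1 / (1 − 0.2070) = 1.261

1.3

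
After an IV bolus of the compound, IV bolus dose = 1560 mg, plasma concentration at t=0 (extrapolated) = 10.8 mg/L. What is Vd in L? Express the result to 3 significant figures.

Vd = Dose / C₀ = 1560 / 10.8 = 144.4 L

144 L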